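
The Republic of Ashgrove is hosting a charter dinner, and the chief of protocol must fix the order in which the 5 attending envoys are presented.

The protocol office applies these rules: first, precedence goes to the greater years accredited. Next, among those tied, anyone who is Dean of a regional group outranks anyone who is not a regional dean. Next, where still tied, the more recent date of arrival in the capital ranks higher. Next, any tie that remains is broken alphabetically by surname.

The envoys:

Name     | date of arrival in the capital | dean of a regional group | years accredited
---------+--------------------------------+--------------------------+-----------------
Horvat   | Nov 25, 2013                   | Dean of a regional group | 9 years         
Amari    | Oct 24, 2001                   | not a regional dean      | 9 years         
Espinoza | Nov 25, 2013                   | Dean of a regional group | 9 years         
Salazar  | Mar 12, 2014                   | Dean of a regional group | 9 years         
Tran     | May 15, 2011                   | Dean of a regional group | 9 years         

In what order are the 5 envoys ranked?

By years accredited (higher first): Salazar, Espinoza, Horvat, Tran and Amari (each 9 years).
Among Salazar, Espinoza, Horvat, Tran and Amari, Dean of a regional group before not a regional dean: Salazar, Espinoza, Horvat and Tran (Dean of a regional group) before Amari (not a regional dean).
Among Salazar, Espinoza, Horvat and Tran, by date of arrival in the capital (later first): Salazar (Mar 12, 2014) before Espinoza and Horvat (Nov 25, 2013) before Tran (May 15, 2011).
Among Espinoza and Horvat, alphabetically by surname: Espinoza before Horvat.
Full order: Salazar, Espinoza, Horvat, Tran, Amari.

Salazar, Espinoza, Horvat, Tran, Amari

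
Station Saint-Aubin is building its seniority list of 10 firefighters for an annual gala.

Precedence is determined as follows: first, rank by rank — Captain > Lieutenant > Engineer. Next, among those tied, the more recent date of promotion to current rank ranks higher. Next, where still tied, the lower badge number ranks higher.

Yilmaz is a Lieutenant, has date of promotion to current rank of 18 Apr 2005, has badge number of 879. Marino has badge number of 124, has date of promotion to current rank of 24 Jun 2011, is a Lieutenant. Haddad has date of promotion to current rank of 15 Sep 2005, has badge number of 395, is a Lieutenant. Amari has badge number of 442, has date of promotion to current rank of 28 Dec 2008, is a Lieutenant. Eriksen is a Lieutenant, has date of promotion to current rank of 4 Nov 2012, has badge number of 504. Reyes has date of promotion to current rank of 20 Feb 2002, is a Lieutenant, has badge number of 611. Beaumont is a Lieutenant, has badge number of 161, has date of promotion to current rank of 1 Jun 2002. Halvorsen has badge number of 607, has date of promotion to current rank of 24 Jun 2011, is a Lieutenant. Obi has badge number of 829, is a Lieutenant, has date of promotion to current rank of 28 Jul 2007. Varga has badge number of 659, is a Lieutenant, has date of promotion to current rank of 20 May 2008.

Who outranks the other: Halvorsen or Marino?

Marino

By rank: Eriksen, Marino, Halvorsen, Amari, Varga, Obi, Haddad, Yilmaz, Beaumont and Reyes (Lieutenant).
Among Eriksen, Marino, Halvorsen, Amari, Varga, Obi, Haddad, Yilmaz, Beaumont and Reyes, by date of promotion to current rank (later first): Eriksen (4 Nov 2012) before Marino and Halvorsen (24 Jun 2011) before Amari (28 Dec 2008) before Varga (20 May 2008) before Obi (28 Jul 2007) before Haddad (15 Sep 2005) before Yilmaz (18 Apr 2005) before Beaumont (1 Jun 2002) before Reyes (20 Feb 2002).
Among Marino and Halvorsen, by badge number (lower first): Marino (124) before Halvorsen (607).
So Marino takes precedence.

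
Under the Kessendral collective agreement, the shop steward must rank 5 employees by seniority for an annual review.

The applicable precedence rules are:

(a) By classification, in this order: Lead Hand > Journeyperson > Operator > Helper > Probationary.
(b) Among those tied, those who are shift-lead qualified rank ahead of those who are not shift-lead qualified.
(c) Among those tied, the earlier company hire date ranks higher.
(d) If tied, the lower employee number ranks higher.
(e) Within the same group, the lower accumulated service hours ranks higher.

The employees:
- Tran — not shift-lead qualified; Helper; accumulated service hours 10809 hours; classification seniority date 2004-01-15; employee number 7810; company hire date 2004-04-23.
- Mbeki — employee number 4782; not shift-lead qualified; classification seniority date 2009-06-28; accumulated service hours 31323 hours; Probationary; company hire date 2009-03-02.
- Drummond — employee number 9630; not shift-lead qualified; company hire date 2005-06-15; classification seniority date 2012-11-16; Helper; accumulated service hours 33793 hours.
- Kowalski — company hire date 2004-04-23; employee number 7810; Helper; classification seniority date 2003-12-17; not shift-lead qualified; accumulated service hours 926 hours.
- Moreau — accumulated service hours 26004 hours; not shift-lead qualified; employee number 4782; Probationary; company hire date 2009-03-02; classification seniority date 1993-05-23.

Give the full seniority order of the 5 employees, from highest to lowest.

Kowalski, Tran, Drummond, Moreau, Mbeki

By classification: Kowalski, Tran and Drummond (Helper); then Moreau and Mbeki (Probationary).
Kowalski, Tran and Drummond are each not shift-lead qualified, so the next rule applies.
Among Kowalski, Tran and Drummond, by company hire date (earlier first): Kowalski and Tran (2004-04-23) before Drummond (2005-06-15).
Kowalski and Tran both have employee number 7810, so the next rule applies.
Among Kowalski and Tran, by accumulated service hours (lower first): Kowalski (926 hours) before Tran (10809 hours).
Moreau and Mbeki are each not shift-lead qualified, so the next rule applies.
Moreau and Mbeki both have company hire date 2009-03-02, so the next rule applies.
Moreau and Mbeki both have employee number 4782, so the next rule applies.
Among Moreau and Mbeki, by accumulated service hours (lower first): Moreau (26004 hours) before Mbeki (31323 hours).
Full order: Kowalski, Tran, Drummond, Moreau, Mbeki.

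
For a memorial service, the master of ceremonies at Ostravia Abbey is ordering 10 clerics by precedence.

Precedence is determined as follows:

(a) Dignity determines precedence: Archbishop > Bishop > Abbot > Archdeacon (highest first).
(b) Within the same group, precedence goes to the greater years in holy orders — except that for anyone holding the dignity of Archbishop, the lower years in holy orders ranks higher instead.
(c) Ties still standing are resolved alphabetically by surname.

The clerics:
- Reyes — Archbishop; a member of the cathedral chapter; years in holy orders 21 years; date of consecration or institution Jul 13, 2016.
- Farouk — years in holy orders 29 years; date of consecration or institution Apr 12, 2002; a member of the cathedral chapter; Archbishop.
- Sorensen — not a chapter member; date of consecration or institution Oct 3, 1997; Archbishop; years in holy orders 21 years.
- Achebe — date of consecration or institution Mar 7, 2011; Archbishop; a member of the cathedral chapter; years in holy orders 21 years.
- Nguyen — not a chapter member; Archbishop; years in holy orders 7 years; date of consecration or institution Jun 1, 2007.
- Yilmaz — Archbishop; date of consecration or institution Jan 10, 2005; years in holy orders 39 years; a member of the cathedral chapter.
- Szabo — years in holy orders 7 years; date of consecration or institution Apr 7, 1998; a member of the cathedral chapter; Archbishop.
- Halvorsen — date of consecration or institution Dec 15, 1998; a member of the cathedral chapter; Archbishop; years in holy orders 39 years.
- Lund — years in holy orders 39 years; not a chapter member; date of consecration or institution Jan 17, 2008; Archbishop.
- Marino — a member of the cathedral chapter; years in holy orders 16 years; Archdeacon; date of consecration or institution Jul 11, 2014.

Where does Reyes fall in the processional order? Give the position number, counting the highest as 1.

By dignity: Nguyen, Szabo, Achebe, Reyes, Sorensen, Farouk, Halvorsen, Lund and Yilmaz (Archbishop); then Marino (Archdeacon).
Among Nguyen, Szabo, Achebe, Reyes, Sorensen, Farouk, Halvorsen, Lund and Yilmaz, by years in holy orders (lower first) (reversed rule for this group): Nguyen and Szabo (7 years) before Achebe, Reyes and Sorensen (21 years) before Farouk (29 years) before Halvorsen, Lund and Yilmaz (39 years).
Among Nguyen and Szabo, alphabetically by surname: Nguyen before Szabo.
Among Achebe, Reyes and Sorensen, alphabetically by surname: Achebe before Reyes before Sorensen.
Among Halvorsen, Lund and Yilmaz, alphabetically by surname: Halvorsen before Lund before Yilmaz.
Order: Nguyen, Szabo, Achebe, Reyes, Sorensen, Farouk, Halvorsen, Lund, Yilmaz, Marino. So position 4.

4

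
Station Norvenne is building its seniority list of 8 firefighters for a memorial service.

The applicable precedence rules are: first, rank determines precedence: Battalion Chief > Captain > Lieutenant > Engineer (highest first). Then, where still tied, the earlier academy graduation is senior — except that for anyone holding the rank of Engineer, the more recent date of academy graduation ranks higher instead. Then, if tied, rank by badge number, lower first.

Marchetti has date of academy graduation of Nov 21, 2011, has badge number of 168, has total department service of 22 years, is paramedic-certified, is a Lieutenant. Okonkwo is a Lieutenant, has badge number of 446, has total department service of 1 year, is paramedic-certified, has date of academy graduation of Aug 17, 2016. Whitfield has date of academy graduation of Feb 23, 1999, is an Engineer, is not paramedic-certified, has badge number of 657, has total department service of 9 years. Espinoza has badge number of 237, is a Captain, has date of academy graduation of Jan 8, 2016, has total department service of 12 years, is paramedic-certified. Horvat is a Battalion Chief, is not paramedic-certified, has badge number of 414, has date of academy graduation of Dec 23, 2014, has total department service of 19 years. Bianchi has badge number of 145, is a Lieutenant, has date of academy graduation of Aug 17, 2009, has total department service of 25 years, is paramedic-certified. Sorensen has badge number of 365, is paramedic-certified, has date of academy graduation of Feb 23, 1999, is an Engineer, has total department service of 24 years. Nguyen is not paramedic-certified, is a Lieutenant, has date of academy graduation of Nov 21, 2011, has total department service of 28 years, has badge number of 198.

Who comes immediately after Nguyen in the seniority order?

Okonkwo

By rank: Horvat (Battalion Chief); then Espinoza (Captain); then Bianchi, Marchetti, Nguyen and Okonkwo (Lieutenant); then Sorensen and Whitfield (Engineer).
Among Bianchi, Marchetti, Nguyen and Okonkwo, by date of academy graduation (earlier first): Bianchi (Aug 17, 2009) before Marchetti and Nguyen (Nov 21, 2011) before Okonkwo (Aug 17, 2016).
Among Marchetti and Nguyen, by badge number (lower first): Marchetti (168) before Nguyen (198).
Sorensen and Whitfield both have date of academy graduation Feb 23, 1999, so the next rule applies.
Among Sorensen and Whitfield, by badge number (lower first): Sorensen (365) before Whitfield (657).
Order: Horvat, Espinoza, Bianchi, Marchetti, Nguyen, Okonkwo, Sorensen, Whitfield.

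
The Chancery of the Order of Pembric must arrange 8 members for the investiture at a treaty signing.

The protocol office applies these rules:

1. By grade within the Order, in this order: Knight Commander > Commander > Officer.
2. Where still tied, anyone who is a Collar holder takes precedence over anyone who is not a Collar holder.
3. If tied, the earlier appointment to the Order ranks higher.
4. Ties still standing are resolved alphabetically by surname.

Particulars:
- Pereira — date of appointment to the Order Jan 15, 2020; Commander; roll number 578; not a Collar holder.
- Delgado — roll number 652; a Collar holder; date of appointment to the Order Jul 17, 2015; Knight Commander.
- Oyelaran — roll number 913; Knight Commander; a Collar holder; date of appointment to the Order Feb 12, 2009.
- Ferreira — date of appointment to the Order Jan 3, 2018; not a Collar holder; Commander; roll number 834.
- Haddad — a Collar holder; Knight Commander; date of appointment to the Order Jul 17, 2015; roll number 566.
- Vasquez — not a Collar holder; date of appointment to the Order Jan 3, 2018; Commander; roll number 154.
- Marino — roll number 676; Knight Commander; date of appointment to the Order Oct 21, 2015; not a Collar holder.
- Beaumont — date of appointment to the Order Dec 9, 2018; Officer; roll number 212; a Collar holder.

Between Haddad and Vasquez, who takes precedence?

Haddad

By grade within the Order: Oyelaran, Delgado, Haddad and Marino (Knight Commander); then Ferreira, Vasquez and Pereira (Commander); then Beaumont (Officer).
Among Oyelaran, Delgado, Haddad and Marino, a Collar holder before not a Collar holder: Oyelaran, Delgado and Haddad (a Collar holder) before Marino (not a Collar holder).
Among Oyelaran, Delgado and Haddad, by date of appointment to the Order (earlier first): Oyelaran (Feb 12, 2009) before Delgado and Haddad (Jul 17, 2015).
Among Delgado and Haddad, alphabetically by surname: Delgado before Haddad.
Ferreira, Vasquez and Pereira are each not a Collar holder, so the next rule applies.
Among Ferreira, Vasquez and Pereira, by date of appointment to the Order (earlier first): Ferreira and Vasquez (Jan 3, 2018) before Pereira (Jan 15, 2020).
Among Ferreira and Vasquez, alphabetically by surname: Ferreira before Vasquez.
So Haddad takes precedence.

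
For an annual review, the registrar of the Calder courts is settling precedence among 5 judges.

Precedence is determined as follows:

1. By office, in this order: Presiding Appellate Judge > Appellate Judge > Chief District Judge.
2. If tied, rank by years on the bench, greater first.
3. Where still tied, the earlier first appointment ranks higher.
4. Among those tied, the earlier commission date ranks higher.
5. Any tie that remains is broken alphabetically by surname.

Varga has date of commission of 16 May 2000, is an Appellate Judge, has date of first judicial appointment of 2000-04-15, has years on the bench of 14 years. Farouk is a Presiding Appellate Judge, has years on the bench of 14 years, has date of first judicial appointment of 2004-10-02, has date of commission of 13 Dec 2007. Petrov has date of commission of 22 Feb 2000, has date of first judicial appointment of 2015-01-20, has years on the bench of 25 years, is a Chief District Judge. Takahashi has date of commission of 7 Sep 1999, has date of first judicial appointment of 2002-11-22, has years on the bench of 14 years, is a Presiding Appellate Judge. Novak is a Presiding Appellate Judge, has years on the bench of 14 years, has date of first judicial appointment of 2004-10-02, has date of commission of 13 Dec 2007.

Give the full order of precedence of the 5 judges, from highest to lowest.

By office: Takahashi, Farouk and Novak (Presiding Appellate Judge); then Varga (Appellate Judge); then Petrov (Chief District Judge).
Takahashi, Farouk and Novak all have years on the bench 14 years, so the next rule applies.
Among Takahashi, Farouk and Novak, by date of first judicial appointment (earlier first): Takahashi (2002-11-22) before Farouk and Novak (2004-10-02).
Farouk and Novak both have date of commission 13 Dec 2007, so the next rule applies.
Among Farouk and Novak, alphabetically by surname: Farouk before Novak.
Full order: Takahashi, Farouk, Novak, Varga, Petrov.

Takahashi, Farouk, Novak, Varga, Petrov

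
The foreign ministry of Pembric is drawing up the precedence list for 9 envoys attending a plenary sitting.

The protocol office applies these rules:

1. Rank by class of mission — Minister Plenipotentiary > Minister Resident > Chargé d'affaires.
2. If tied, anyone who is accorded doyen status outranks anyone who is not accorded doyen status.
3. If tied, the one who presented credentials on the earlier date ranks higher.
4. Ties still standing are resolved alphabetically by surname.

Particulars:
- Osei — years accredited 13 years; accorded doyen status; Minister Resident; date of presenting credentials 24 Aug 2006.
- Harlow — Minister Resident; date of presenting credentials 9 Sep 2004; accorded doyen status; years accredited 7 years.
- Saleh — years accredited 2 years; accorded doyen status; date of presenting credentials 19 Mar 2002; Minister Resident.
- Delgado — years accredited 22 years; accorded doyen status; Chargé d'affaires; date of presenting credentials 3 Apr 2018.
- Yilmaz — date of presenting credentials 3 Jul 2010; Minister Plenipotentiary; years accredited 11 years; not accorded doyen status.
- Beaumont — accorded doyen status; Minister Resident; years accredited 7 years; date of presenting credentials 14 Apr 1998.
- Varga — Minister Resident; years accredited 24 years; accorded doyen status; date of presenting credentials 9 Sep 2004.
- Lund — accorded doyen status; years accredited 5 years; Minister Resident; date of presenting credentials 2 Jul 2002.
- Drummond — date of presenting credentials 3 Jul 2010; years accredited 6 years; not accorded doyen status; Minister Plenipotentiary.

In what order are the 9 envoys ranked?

Drummond, Yilmaz, Beaumont, Saleh, Lund, Harlow, Varga, Osei, Delgado

By class of mission: Drummond and Yilmaz (Minister Plenipotentiary); then Beaumont, Saleh, Lund, Harlow, Varga and Osei (Minister Resident); then Delgado (Chargé d'affaires).
Drummond and Yilmaz are each not accorded doyen status, so the next rule applies.
Drummond and Yilmaz both have date of presenting credentials 3 Jul 2010, so the next rule applies.
Among Drummond and Yilmaz, alphabetically by surname: Drummond before Yilmaz.
Beaumont, Saleh, Lund, Harlow, Varga and Osei are each accorded doyen status, so the next rule applies.
Among Beaumont, Saleh, Lund, Harlow, Varga and Osei, by date of presenting credentials (earlier first): Beaumont (14 Apr 1998) before Saleh (19 Mar 2002) before Lund (2 Jul 2002) before Harlow and Varga (9 Sep 2004) before Osei (24 Aug 2006).
Among Harlow and Varga, alphabetically by surname: Harlow before Varga.
Full order: Drummond, Yilmaz, Beaumont, Saleh, Lund, Harlow, Varga, Osei, Delgado.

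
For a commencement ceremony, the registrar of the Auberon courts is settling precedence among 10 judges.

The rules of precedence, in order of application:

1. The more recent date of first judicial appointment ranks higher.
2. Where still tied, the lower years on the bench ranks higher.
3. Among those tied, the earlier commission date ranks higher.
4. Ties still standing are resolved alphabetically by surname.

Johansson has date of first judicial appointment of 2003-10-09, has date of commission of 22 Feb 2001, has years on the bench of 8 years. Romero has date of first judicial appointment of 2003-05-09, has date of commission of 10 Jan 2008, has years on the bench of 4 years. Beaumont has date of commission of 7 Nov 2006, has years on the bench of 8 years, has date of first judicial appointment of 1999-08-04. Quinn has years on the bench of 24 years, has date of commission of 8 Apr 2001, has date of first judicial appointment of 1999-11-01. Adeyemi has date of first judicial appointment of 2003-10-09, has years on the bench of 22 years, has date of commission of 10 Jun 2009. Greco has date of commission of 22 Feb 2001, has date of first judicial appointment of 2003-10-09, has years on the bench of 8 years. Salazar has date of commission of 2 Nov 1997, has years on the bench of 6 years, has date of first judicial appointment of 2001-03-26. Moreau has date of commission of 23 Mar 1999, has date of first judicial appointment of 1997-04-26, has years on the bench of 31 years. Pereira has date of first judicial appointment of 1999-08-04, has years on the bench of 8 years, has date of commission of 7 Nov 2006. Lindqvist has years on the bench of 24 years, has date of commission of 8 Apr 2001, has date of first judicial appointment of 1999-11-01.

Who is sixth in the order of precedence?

Lindqvist

By date of first judicial appointment (later first): Greco, Johansson and Adeyemi (each 2003-10-09); then Romero (2003-05-09); then Salazar (2001-03-26); then Lindqvist and Quinn (both 1999-11-01); then Beaumont and Pereira (both 1999-08-04); then Moreau (1997-04-26).
Among Greco, Johansson and Adeyemi, by years on the bench (lower first): Greco and Johansson (8 years) before Adeyemi (22 years).
Greco and Johansson both have date of commission 22 Feb 2001, so the next rule applies.
Among Greco and Johansson, alphabetically by surname: Greco before Johansson.
Lindqvist and Quinn both have years on the bench 24 years, so the next rule applies.
Lindqvist and Quinn both have date of commission 8 Apr 2001, so the next rule applies.
Among Lindqvist and Quinn, alphabetically by surname: Lindqvist before Quinn.
Beaumont and Pereira both have years on the bench 8 years, so the next rule applies.
Beaumont and Pereira both have date of commission 7 Nov 2006, so the next rule applies.
Among Beaumont and Pereira, alphabetically by surname: Beaumont before Pereira.
Order: Greco, Johansson, Adeyemi, Romero, Salazar, Lindqvist, Quinn, Beaumont, Pereira, Moreau.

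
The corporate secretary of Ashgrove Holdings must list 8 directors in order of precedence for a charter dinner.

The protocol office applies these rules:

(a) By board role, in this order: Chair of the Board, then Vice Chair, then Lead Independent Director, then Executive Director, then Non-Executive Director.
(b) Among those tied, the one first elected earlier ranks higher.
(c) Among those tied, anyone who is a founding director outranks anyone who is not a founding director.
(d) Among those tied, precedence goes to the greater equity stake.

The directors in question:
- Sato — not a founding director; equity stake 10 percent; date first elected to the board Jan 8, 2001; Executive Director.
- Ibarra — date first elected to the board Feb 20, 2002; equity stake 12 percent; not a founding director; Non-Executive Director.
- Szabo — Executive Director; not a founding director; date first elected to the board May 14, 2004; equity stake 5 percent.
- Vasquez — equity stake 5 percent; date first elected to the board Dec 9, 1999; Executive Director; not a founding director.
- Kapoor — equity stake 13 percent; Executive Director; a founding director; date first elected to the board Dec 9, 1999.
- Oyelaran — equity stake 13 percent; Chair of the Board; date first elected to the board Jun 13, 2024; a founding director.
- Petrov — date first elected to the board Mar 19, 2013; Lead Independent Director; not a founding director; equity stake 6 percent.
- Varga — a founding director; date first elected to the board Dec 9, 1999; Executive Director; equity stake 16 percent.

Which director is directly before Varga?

By board role: Oyelaran (Chair of the Board); then Petrov (Lead Independent Director); then Varga, Kapoor, Vasquez, Sato and Szabo (Executive Director); then Ibarra (Non-Executive Director).
Among Varga, Kapoor, Vasquez, Sato and Szabo, by date first elected to the board (earlier first): Varga, Kapoor and Vasquez (Dec 9, 1999) before Sato (Jan 8, 2001) before Szabo (May 14, 2004).
Among Varga, Kapoor and Vasquez, a founding director before not a founding director: Varga and Kapoor (a founding director) before Vasquez (not a founding director).
Among Varga and Kapoor, by equity stake (higher first): Varga (16 percent) before Kapoor (13 percent).
Order: Oyelaran, Petrov, Varga, Kapoor, Vasquez, Sato, Szabo, Ibarra.

Petrov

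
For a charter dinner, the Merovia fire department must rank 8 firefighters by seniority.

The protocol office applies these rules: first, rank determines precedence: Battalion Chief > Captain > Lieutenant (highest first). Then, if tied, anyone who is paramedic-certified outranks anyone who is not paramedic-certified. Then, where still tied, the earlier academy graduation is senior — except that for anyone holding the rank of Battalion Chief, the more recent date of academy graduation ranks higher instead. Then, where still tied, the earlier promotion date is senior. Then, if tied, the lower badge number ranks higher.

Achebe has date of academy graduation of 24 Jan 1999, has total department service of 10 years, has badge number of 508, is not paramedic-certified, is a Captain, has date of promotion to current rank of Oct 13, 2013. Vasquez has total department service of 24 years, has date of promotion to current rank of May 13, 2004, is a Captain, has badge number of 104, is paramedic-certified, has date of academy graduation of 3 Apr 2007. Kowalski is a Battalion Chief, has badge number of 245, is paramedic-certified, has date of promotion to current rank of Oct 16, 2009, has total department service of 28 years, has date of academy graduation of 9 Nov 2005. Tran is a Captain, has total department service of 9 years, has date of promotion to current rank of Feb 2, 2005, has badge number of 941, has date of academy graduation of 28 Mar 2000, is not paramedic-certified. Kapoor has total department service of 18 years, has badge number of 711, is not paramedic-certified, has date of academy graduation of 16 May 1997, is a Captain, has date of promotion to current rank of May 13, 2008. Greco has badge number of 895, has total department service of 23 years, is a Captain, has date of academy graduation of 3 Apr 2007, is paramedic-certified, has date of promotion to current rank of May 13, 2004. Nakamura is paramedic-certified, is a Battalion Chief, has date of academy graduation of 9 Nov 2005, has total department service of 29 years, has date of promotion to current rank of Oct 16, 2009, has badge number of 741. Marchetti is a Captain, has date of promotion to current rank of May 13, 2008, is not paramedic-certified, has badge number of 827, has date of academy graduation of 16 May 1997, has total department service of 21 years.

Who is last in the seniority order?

Tran

By rank: Kowalski and Nakamura (Battalion Chief); then Vasquez, Greco, Kapoor, Marchetti, Achebe and Tran (Captain).
Kowalski and Nakamura are each paramedic-certified, so the next rule applies.
Kowalski and Nakamura both have date of academy graduation 9 Nov 2005, so the next rule applies.
Kowalski and Nakamura both have date of promotion to current rank Oct 16, 2009, so the next rule applies.
Among Kowalski and Nakamura, by badge number (lower first): Kowalski (245) before Nakamura (741).
Among Vasquez, Greco, Kapoor, Marchetti, Achebe and Tran, paramedic-certified before not paramedic-certified: Vasquez and Greco (paramedic-certified) before Kapoor, Marchetti, Achebe and Tran (not paramedic-certified).
Vasquez and Greco both have date of academy graduation 3 Apr 2007, so the next rule applies.
Vasquez and Greco both have date of promotion to current rank May 13, 2004, so the next rule applies.
Among Vasquez and Greco, by badge number (lower first): Vasquez (104) before Greco (895).
Among Kapoor, Marchetti, Achebe and Tran, by date of academy graduation (earlier first): Kapoor and Marchetti (16 May 1997) before Achebe (24 Jan 1999) before Tran (28 Mar 2000).
Kapoor and Marchetti both have date of promotion to current rank May 13, 2008, so the next rule applies.
Among Kapoor and Marchetti, by badge number (lower first): Kapoor (711) before Marchetti (827).
Order: Kowalski, Nakamura, Vasquez, Greco, Kapoor, Marchetti, Achebe, Tran.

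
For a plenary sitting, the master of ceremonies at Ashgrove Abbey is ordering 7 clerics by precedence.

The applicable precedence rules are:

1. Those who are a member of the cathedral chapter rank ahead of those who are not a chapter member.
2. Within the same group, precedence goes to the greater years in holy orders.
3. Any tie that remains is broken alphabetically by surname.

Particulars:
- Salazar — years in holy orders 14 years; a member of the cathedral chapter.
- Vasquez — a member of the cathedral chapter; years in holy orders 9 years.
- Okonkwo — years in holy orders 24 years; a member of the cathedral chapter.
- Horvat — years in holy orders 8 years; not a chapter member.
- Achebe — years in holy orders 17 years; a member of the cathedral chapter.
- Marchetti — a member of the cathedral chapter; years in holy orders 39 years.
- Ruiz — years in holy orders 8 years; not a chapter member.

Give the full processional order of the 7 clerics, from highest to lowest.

By the first rule: Marchetti, Okonkwo, Achebe, Salazar and Vasquez (each a member of the cathedral chapter); then Horvat and Ruiz (both not a chapter member).
Among Marchetti, Okonkwo, Achebe, Salazar and Vasquez, by years in holy orders (higher first): Marchetti (39 years) before Okonkwo (24 years) before Achebe (17 years) before Salazar (14 years) before Vasquez (9 years).
Horvat and Ruiz both have years in holy orders 8 years, so the next rule applies.
Among Horvat and Ruiz, alphabetically by surname: Horvat before Ruiz.
Full order: Marchetti, Okonkwo, Achebe, Salazar, Vasquez, Horvat, Ruiz.

Marchetti, Okonkwo, Achebe, Salazar, Vasquez, Horvat, Ruiz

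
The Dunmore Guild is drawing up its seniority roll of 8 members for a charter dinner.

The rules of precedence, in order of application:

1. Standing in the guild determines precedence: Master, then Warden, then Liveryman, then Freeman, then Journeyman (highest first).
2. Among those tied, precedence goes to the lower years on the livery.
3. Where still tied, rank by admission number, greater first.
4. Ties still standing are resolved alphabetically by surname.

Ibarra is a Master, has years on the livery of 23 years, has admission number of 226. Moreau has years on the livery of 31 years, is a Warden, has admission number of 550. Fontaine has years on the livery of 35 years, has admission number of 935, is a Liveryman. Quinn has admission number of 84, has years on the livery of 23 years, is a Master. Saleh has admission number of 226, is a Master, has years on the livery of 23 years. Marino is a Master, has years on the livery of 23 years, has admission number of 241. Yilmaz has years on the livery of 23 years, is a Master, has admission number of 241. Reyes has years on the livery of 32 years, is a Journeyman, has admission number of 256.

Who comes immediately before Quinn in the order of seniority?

By standing in the guild: Marino, Yilmaz, Ibarra, Saleh and Quinn (Master); then Moreau (Warden); then Fontaine (Liveryman); then Reyes (Journeyman).
Marino, Yilmaz, Ibarra, Saleh and Quinn all have years on the livery 23 years, so the next rule applies.
Among Marino, Yilmaz, Ibarra, Saleh and Quinn, by admission number (higher first): Marino and Yilmaz (241) before Ibarra and Saleh (226) before Quinn (84).
Among Marino and Yilmaz, alphabetically by surname: Marino before Yilmaz.
Among Ibarra and Saleh, alphabetically by surname: Ibarra before Saleh.
Order: Marino, Yilmaz, Ibarra, Saleh, Quinn, Moreau, Fontaine, Reyes.

Saleh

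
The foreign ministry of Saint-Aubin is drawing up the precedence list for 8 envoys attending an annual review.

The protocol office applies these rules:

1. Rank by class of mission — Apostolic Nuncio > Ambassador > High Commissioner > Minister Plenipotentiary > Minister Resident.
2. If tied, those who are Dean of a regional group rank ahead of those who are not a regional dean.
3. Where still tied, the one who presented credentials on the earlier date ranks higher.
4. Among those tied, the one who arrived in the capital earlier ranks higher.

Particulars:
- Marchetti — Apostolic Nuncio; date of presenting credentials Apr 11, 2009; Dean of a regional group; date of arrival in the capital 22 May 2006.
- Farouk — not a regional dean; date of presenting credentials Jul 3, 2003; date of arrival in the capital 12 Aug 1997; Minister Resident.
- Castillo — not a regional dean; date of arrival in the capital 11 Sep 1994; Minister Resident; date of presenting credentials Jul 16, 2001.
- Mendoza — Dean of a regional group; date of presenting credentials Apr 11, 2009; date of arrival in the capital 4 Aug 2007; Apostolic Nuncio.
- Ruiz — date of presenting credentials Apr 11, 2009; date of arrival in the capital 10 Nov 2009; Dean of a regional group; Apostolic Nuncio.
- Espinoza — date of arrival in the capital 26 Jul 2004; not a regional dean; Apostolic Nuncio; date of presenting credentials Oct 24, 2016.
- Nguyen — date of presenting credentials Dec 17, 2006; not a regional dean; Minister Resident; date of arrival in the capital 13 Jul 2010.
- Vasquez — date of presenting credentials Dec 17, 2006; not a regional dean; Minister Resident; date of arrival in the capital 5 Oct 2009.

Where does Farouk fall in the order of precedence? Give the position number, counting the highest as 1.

By class of mission: Marchetti, Mendoza, Ruiz and Espinoza (Apostolic Nuncio); then Castillo, Farouk, Vasquez and Nguyen (Minister Resident).
Among Marchetti, Mendoza, Ruiz and Espinoza, Dean of a regional group before not a regional dean: Marchetti, Mendoza and Ruiz (Dean of a regional group) before Espinoza (not a regional dean).
Marchetti, Mendoza and Ruiz all have date of presenting credentials Apr 11, 2009, so the next rule applies.
Among Marchetti, Mendoza and Ruiz, by date of arrival in the capital (earlier first): Marchetti (22 May 2006) before Mendoza (4 Aug 2007) before Ruiz (10 Nov 2009).
Castillo, Farouk, Vasquez and Nguyen are each not a regional dean, so the next rule applies.
Among Castillo, Farouk, Vasquez and Nguyen, by date of presenting credentials (earlier first): Castillo (Jul 16, 2001) before Farouk (Jul 3, 2003) before Vasquez and Nguyen (Dec 17, 2006).
Among Vasquez and Nguyen, by date of arrival in the capital (earlier first): Vasquez (5 Oct 2009) before Nguyen (13 Jul 2010).
Order: Marchetti, Mendoza, Ruiz, Espinoza, Castillo, Farouk, Vasquez, Nguyen. So position 6.

6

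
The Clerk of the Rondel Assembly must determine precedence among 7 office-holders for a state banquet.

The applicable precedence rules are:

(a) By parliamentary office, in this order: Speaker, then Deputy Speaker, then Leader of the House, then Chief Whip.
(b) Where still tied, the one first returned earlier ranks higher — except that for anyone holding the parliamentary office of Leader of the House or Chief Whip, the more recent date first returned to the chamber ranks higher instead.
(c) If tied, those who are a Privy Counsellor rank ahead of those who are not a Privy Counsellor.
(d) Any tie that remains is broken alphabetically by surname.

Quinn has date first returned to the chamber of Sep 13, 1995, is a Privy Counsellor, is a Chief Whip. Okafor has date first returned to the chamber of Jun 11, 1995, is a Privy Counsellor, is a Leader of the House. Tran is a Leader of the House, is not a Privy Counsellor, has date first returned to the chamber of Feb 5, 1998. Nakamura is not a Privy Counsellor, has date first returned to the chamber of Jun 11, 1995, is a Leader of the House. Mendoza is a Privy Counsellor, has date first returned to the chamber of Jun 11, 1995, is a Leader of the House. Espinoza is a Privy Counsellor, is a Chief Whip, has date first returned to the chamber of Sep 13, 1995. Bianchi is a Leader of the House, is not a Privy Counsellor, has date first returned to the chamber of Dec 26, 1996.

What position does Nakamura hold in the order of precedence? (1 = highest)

By parliamentary office: Tran, Bianchi, Mendoza, Okafor and Nakamura (Leader of the House); then Espinoza and Quinn (Chief Whip).
Among Tran, Bianchi, Mendoza, Okafor and Nakamura, by date first returned to the chamber (later first) (reversed rule for this group): Tran (Feb 5, 1998) before Bianchi (Dec 26, 1996) before Mendoza, Okafor and Nakamura (Jun 11, 1995).
Among Mendoza, Okafor and Nakamura, a Privy Counsellor before not a Privy Counsellor: Mendoza and Okafor (a Privy Counsellor) before Nakamura (not a Privy Counsellor).
Among Mendoza and Okafor, alphabetically by surname: Mendoza before Okafor.
Espinoza and Quinn both have date first returned to the chamber Sep 13, 1995, so the next rule applies.
Espinoza and Quinn are each a Privy Counsellor, so the next rule applies.
Among Espinoza and Quinn, alphabetically by surname: Espinoza before Quinn.
Order: Tran, Bianchi, Mendoza, Okafor, Nakamura, Espinoza, Quinn. So position 5.

5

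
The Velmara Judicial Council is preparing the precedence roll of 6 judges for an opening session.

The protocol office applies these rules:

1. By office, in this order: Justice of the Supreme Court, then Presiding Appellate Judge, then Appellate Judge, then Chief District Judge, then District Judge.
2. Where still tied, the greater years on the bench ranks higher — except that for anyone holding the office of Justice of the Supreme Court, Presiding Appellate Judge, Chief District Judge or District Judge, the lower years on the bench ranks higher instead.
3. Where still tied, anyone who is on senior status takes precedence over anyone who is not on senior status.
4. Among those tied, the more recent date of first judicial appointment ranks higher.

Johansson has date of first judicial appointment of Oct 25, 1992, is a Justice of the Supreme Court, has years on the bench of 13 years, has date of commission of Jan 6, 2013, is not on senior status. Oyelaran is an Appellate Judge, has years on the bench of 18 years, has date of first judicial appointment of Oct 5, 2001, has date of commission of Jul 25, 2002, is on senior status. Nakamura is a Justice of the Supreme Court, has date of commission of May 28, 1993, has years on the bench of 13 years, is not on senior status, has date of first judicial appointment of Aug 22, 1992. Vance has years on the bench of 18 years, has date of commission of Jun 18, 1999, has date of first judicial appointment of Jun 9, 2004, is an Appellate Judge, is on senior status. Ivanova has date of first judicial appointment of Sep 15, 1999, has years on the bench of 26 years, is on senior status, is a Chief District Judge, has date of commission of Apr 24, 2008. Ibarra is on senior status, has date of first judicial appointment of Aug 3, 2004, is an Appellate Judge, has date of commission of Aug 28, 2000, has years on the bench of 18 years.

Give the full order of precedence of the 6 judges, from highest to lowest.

By office: Johansson and Nakamura (Justice of the Supreme Court); then Ibarra, Vance and Oyelaran (Appellate Judge); then Ivanova (Chief District Judge).
Johansson and Nakamura both have years on the bench 13 years, so the next rule applies.
Johansson and Nakamura are each not on senior status, so the next rule applies.
Among Johansson and Nakamura, by date of first judicial appointment (later first): Johansson (Oct 25, 1992) before Nakamura (Aug 22, 1992).
Ibarra, Vance and Oyelaran all have years on the bench 18 years, so the next rule applies.
Ibarra, Vance and Oyelaran are each on senior status, so the next rule applies.
Among Ibarra, Vance and Oyelaran, by date of first judicial appointment (later first): Ibarra (Aug 3, 2004) before Vance (Jun 9, 2004) before Oyelaran (Oct 5, 2001).
Full order: Johansson, Nakamura, Ibarra, Vance, Oyelaran, Ivanova.

Johansson, Nakamura, Ibarra, Vance, Oyelaran, Ivanova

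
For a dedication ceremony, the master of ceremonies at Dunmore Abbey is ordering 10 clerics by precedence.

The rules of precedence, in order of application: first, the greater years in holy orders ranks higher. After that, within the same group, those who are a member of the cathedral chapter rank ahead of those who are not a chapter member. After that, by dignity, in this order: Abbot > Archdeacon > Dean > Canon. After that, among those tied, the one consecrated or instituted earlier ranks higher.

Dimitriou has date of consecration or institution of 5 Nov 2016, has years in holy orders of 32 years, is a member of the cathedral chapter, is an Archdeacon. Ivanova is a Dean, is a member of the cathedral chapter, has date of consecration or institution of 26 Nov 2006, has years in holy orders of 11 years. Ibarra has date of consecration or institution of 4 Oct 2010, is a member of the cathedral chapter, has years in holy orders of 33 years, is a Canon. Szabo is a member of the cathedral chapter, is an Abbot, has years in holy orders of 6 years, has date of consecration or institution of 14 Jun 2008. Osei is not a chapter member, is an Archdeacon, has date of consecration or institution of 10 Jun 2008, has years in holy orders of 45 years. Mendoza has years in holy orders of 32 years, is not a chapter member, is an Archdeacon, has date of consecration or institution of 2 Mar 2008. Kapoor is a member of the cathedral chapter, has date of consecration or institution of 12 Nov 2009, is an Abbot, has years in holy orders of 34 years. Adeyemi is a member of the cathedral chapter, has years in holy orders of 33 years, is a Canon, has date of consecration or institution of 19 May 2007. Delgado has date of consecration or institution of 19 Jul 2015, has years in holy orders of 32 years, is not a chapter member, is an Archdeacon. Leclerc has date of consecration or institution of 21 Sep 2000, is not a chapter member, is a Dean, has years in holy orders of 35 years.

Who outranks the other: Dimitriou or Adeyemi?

Adeyemi

By years in holy orders (higher first): Osei (45 years); then Leclerc (35 years); then Kapoor (34 years); then Adeyemi and Ibarra (both 33 years); then Dimitriou, Mendoza and Delgado (each 32 years); then Ivanova (11 years); then Szabo (6 years).
Adeyemi and Ibarra are each a member of the cathedral chapter, so the next rule applies.
Adeyemi and Ibarra are each Canon, so the next rule applies.
Among Adeyemi and Ibarra, by date of consecration or institution (earlier first): Adeyemi (19 May 2007) before Ibarra (4 Oct 2010).
Among Dimitriou, Mendoza and Delgado, a member of the cathedral chapter before not a chapter member: Dimitriou (a member of the cathedral chapter) before Mendoza and Delgado (not a chapter member).
Mendoza and Delgado are each Archdeacon, so the next rule applies.
Among Mendoza and Delgado, by date of consecration or institution (earlier first): Mendoza (2 Mar 2008) before Delgado (19 Jul 2015).
So Adeyemi takes precedence.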